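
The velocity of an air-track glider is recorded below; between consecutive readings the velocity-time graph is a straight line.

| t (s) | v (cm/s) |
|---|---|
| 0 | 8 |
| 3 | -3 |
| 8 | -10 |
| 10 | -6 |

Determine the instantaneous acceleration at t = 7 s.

Acceleration is the slope of the v-t graph on 3–8 s: (-10 − -3)/(8 − 3) = -1.4 cm/s².

-1.4 cm/s²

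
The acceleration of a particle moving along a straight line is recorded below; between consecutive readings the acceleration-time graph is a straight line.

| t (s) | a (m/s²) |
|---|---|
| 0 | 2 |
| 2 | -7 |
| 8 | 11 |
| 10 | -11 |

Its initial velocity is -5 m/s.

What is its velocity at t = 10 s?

2 m/s

Δv equals the area under the a-t graph; then v = v₀ + Δv.
0–2 s: ½(2 + -7)(2) = -5 m/s
2–8 s: ½(-7 + 11)(6) = 12 m/s
8–10 s: ½(11 + -11)(2) = 0 m/s
Δv = 7 m/s, so v(10) = -5 + (7) = 2 m/s.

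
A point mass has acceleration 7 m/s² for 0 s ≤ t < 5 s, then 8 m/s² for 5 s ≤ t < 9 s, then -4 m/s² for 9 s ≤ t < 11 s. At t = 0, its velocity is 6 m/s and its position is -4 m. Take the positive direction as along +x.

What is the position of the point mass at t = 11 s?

On each constant-a segment, Δv = aΔt and Δx = v₀Δt + ½aΔt²; chain segment to segment.
0–5 s: v starts 6 m/s; Δx = 6·5 + ½·7·5² = 117.5 m; v ends 41 m/s.
5–9 s: v starts 41 m/s; Δx = 41·4 + ½·8·4² = 228 m; v ends 73 m/s.
9–11 s: v starts 73 m/s; Δx = 73·2 + ½·-4·2² = 138 m; v ends 65 m/s.
x(11) = -4 + Σ Δx = 479.5 m.

479.5 m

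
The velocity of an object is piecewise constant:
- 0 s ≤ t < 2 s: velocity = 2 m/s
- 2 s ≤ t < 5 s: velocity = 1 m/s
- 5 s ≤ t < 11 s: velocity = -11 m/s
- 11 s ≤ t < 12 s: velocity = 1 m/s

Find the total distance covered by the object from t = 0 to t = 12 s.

Distance (not displacement) is the total path length: add the absolute areas under v-t.
0–2 s: |2| × 2 = 4 m
2–5 s: |1| × 3 = 3 m
5–11 s: |-11| × 6 = 66 m
11–12 s: |1| × 1 = 1 m
Total distance = 74 m

74 m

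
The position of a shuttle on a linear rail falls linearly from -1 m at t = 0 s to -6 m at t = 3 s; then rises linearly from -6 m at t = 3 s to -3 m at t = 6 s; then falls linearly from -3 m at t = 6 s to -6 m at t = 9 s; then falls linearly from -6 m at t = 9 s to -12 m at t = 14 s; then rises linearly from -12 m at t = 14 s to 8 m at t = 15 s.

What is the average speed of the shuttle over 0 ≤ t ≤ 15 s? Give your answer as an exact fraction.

Average speed = (total path length)/(elapsed time); on a piecewise-linear x-t graph the path length is Σ|Δx|.
0–3 s: |Δx| = |-6 − -1| = 5 m
3–6 s: |Δx| = |-3 − -6| = 3 m
6–9 s: |Δx| = |-6 − -3| = 3 m
9–14 s: |Δx| = |-12 − -6| = 6 m
14–15 s: |Δx| = |8 − -12| = 20 m
Total path = 37 m; average speed = 37/15 = 37/15 m/s.

37/15 m/s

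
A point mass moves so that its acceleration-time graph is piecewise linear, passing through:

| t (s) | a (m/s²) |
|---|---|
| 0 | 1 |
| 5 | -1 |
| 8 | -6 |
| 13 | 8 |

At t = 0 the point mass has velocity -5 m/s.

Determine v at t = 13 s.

Δv equals the area under the a-t graph; then v = v₀ + Δv.
0–5 s: ½(1 + -1)(5) = 0 m/s
5–8 s: ½(-1 + -6)(3) = -10.5 m/s
8–13 s: ½(-6 + 8)(5) = 5 m/s
Δv = -5.5 m/s, so v(13) = -5 + (-5.5) = -10.5 m/s.

-10.5 m/s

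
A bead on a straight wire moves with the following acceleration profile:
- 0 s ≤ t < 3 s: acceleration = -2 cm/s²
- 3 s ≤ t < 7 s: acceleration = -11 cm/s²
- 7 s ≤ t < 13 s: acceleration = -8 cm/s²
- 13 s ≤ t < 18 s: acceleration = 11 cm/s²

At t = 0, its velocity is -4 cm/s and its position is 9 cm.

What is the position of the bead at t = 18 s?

On each constant-a segment, Δv = aΔt and Δx = v₀Δt + ½aΔt²; chain segment to segment.
0–3 s: v starts -4 cm/s; Δx = -4·3 + ½·-2·3² = -21 cm; v ends -10 cm/s.
3–7 s: v starts -10 cm/s; Δx = -10·4 + ½·-11·4² = -128 cm; v ends -54 cm/s.
7–13 s: v starts -54 cm/s; Δx = -54·6 + ½·-8·6² = -468 cm; v ends -102 cm/s.
13–18 s: v starts -102 cm/s; Δx = -102·5 + ½·11·5² = -372.5 cm; v ends -47 cm/s.
x(18) = 9 + Σ Δx = -980.5 cm.

-980.5 cm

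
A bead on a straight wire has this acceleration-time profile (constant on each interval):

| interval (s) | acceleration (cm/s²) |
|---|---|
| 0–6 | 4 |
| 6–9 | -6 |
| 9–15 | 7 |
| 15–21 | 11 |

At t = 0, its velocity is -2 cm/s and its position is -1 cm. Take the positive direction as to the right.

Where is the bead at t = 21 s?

722 cm

On each constant-a segment, Δv = aΔt and Δx = v₀Δt + ½aΔt²; chain segment to segment.
0–6 s: v starts -2 cm/s; Δx = -2·6 + ½·4·6² = 60 cm; v ends 22 cm/s.
6–9 s: v starts 22 cm/s; Δx = 22·3 + ½·-6·3² = 39 cm; v ends 4 cm/s.
9–15 s: v starts 4 cm/s; Δx = 4·6 + ½·7·6² = 150 cm; v ends 46 cm/s.
15–21 s: v starts 46 cm/s; Δx = 46·6 + ½·11·6² = 474 cm; v ends 112 cm/s.
x(21) = -1 + Σ Δx = 722 cm.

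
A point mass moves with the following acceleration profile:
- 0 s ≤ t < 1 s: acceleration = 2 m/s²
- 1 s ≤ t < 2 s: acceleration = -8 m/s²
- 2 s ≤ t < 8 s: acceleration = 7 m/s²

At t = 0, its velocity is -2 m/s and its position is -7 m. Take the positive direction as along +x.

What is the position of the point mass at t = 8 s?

On each constant-a segment, Δv = aΔt and Δx = v₀Δt + ½aΔt²; chain segment to segment.
0–1 s: v starts -2 m/s; Δx = -2·1 + ½·2·1² = -1 m; v ends 0 m/s.
1–2 s: v starts 0 m/s; Δx = 0·1 + ½·-8·1² = -4 m; v ends -8 m/s.
2–8 s: v starts -8 m/s; Δx = -8·6 + ½·7·6² = 78 m; v ends 34 m/s.
x(8) = -7 + Σ Δx = 66 m.

66 m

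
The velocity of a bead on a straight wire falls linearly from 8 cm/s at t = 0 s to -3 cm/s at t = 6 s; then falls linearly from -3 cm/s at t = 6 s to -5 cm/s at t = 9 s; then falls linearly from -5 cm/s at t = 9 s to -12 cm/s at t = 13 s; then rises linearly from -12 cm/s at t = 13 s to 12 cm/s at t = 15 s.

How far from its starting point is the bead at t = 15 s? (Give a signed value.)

Displacement is the signed area under the v-t curve.
0–6 s: ½(8 + -3)(6) = 15 cm
6–9 s: ½(-3 + -5)(3) = -12 cm
9–13 s: ½(-5 + -12)(4) = -34 cm
13–15 s: ½(-12 + 12)(2) = 0 cm
Net displacement = -31 cm

-31 cm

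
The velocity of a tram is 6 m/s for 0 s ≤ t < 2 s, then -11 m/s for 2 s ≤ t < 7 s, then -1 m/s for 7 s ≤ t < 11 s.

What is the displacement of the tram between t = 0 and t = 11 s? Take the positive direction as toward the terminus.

-47 m

Displacement is the signed area under the v-t curve.
0–2 s: 6 × 2 = 12 m
2–7 s: -11 × 5 = -55 m
7–11 s: -1 × 4 = -4 m
Net displacement = -47 m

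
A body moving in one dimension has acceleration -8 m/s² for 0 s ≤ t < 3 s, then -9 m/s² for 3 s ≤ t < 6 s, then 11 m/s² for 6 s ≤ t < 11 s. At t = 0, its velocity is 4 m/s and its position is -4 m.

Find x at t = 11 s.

-226 m

On each constant-a segment, Δv = aΔt and Δx = v₀Δt + ½aΔt²; chain segment to segment.
0–3 s: v starts 4 m/s; Δx = 4·3 + ½·-8·3² = -24 m; v ends -20 m/s.
3–6 s: v starts -20 m/s; Δx = -20·3 + ½·-9·3² = -100.5 m; v ends -47 m/s.
6–11 s: v starts -47 m/s; Δx = -47·5 + ½·11·5² = -97.5 m; v ends 8 m/s.
x(11) = -4 + Σ Δx = -226 m.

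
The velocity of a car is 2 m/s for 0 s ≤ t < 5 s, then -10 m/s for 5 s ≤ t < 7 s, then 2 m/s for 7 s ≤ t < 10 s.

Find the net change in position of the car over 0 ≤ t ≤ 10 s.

-4 m

Net displacement equals the area under the velocity-time graph (areas below the axis count negative).
0–5 s: 2 × 5 = 10 m
5–7 s: -10 × 2 = -20 m
7–10 s: 2 × 3 = 6 m
Net displacement = -4 m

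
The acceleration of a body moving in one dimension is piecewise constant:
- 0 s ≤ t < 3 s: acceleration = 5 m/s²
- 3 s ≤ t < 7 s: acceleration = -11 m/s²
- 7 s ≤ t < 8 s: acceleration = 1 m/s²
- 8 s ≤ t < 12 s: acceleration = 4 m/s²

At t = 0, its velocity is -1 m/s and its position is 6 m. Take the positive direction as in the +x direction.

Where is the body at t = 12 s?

-120 m

On each constant-a segment, Δv = aΔt and Δx = v₀Δt + ½aΔt²; chain segment to segment.
0–3 s: v starts -1 m/s; Δx = -1·3 + ½·5·3² = 19.5 m; v ends 14 m/s.
3–7 s: v starts 14 m/s; Δx = 14·4 + ½·-11·4² = -32 m; v ends -30 m/s.
7–8 s: v starts -30 m/s; Δx = -30·1 + ½·1·1² = -29.5 m; v ends -29 m/s.
8–12 s: v starts -29 m/s; Δx = -29·4 + ½·4·4² = -84 m; v ends -13 m/s.
x(12) = 6 + Σ Δx = -120 m.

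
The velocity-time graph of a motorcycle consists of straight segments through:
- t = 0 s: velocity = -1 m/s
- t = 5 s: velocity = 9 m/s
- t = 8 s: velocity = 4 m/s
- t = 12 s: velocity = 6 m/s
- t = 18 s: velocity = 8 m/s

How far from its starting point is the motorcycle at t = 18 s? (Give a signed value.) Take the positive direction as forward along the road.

101.5 m

Net displacement equals the area under the velocity-time graph (areas below the axis count negative).
0–5 s: ½(-1 + 9)(5) = 20 m
5–8 s: ½(9 + 4)(3) = 19.5 m
8–12 s: ½(4 + 6)(4) = 20 m
12–18 s: ½(6 + 8)(6) = 42 m
Net displacement = 101.5 m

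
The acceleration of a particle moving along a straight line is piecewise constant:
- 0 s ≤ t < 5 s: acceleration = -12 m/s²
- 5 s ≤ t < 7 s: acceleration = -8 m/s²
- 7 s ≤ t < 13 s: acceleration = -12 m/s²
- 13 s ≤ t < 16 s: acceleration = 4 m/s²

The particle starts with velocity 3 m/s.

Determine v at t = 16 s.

-133 m/s

Δv equals the area under the a-t graph; then v = v₀ + Δv.
0–5 s: -12 × 5 = -60 m/s
5–7 s: -8 × 2 = -16 m/s
7–13 s: -12 × 6 = -72 m/s
13–16 s: 4 × 3 = 12 m/s
Δv = -136 m/s, so v(16) = 3 + (-136) = -133 m/s.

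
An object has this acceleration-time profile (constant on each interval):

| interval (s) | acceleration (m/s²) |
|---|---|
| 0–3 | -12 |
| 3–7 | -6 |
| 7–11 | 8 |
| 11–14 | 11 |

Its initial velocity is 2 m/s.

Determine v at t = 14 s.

7 m/s

Δv equals the area under the a-t graph; then v = v₀ + Δv.
0–3 s: -12 × 3 = -36 m/s
3–7 s: -6 × 4 = -24 m/s
7–11 s: 8 × 4 = 32 m/s
11–14 s: 11 × 3 = 33 m/s
Δv = 5 m/s, so v(14) = 2 + (5) = 7 m/s.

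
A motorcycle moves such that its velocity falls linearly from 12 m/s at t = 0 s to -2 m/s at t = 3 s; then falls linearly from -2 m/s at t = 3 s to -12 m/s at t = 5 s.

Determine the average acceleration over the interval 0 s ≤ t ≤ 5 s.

Average acceleration = Δv/Δt = (-12 − 12)/(5 − 0) = -4.8 m/s².

-4.8 m/s²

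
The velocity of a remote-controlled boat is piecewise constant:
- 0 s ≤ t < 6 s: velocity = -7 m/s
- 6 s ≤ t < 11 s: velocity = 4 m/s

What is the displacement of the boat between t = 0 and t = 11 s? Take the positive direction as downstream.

Net displacement equals the area under the velocity-time graph (areas below the axis count negative).
0–6 s: -7 × 6 = -42 m
6–11 s: 4 × 5 = 20 m
Net displacement = -22 m

-22 m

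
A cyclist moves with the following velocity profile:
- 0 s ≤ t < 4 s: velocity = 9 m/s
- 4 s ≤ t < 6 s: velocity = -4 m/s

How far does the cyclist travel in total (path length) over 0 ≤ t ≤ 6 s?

Total distance travelled is ∫|v| dt — sum the magnitudes of each area piece.
0–4 s: |9| × 4 = 36 m
4–6 s: |-4| × 2 = 8 m
Total distance = 44 m

44 m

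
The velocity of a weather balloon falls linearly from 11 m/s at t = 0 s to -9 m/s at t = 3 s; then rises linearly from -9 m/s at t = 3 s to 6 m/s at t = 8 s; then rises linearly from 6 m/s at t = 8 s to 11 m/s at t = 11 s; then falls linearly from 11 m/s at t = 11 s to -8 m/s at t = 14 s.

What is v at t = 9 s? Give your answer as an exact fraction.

23/3 m/s

On 8–11 s the graph is linear from 6 to 11 m/s: v(9) = 6 + (11 − 6)·(9 − 8)/(11 − 8) = 23/3 m/s.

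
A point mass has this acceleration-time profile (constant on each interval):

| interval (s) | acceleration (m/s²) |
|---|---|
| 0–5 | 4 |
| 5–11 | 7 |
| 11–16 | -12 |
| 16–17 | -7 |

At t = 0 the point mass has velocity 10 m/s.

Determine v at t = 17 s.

5 m/s

Δv equals the area under the a-t graph; then v = v₀ + Δv.
0–5 s: 4 × 5 = 20 m/s
5–11 s: 7 × 6 = 42 m/s
11–16 s: -12 × 5 = -60 m/s
16–17 s: -7 × 1 = -7 m/s
Δv = -5 m/s, so v(17) = 10 + (-5) = 5 m/s.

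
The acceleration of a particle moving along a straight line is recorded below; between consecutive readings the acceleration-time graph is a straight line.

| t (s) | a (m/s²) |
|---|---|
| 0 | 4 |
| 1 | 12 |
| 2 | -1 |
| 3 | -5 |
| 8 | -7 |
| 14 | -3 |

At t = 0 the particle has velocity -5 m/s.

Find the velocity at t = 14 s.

-54.5 m/s

Δv equals the area under the a-t graph; then v = v₀ + Δv.
0–1 s: ½(4 + 12)(1) = 8 m/s
1–2 s: ½(12 + -1)(1) = 5.5 m/s
2–3 s: ½(-1 + -5)(1) = -3 m/s
3–8 s: ½(-5 + -7)(5) = -30 m/s
8–14 s: ½(-7 + -3)(6) = -30 m/s
Δv = -49.5 m/s, so v(14) = -5 + (-49.5) = -54.5 m/s.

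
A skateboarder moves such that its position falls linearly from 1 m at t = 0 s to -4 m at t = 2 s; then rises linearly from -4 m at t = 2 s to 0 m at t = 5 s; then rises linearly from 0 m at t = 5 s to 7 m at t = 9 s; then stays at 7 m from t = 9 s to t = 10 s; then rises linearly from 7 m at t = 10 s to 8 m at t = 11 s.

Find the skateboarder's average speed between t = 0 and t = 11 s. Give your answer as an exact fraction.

Average speed = (total path length)/(elapsed time); on a piecewise-linear x-t graph the path length is Σ|Δx|.
0–2 s: |Δx| = |-4 − 1| = 5 m
2–5 s: |Δx| = |0 − -4| = 4 m
5–9 s: |Δx| = |7 − 0| = 7 m
9–10 s: |Δx| = |7 − 7| = 0 m
10–11 s: |Δx| = |8 − 7| = 1 m
Total path = 17 m; average speed = 17/11 = 17/11 m/s.

17/11 m/s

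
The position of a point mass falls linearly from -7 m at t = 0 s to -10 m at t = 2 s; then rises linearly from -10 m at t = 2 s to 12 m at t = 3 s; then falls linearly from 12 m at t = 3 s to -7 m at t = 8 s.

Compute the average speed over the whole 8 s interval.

Average speed = (total path length)/(elapsed time); on a piecewise-linear x-t graph the path length is Σ|Δx|.
0–2 s: |Δx| = |-10 − -7| = 3 m
2–3 s: |Δx| = |12 − -10| = 22 m
3–8 s: |Δx| = |-7 − 12| = 19 m
Total path = 44 m; average speed = 44/8 = 5.5 m/s.

5.5 m/s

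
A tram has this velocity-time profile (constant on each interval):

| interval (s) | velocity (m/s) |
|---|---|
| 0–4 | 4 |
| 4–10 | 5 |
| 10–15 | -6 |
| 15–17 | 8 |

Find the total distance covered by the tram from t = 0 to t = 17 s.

92 m

Distance (not displacement) is the total path length: add the absolute areas under v-t.
0–4 s: |4| × 4 = 16 m
4–10 s: |5| × 6 = 30 m
10–15 s: |-6| × 5 = 30 m
15–17 s: |8| × 2 = 16 m
Total distance = 92 m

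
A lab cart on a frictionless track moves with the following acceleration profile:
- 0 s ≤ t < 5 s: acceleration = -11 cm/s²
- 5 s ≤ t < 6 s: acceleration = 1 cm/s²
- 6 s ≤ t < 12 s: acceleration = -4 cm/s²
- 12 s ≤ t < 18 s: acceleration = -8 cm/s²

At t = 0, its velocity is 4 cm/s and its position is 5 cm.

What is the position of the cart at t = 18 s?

-1123 cm

On each constant-a segment, Δv = aΔt and Δx = v₀Δt + ½aΔt²; chain segment to segment.
0–5 s: v starts 4 cm/s; Δx = 4·5 + ½·-11·5² = -117.5 cm; v ends -51 cm/s.
5–6 s: v starts -51 cm/s; Δx = -51·1 + ½·1·1² = -50.5 cm; v ends -50 cm/s.
6–12 s: v starts -50 cm/s; Δx = -50·6 + ½·-4·6² = -372 cm; v ends -74 cm/s.
12–18 s: v starts -74 cm/s; Δx = -74·6 + ½·-8·6² = -588 cm; v ends -122 cm/s.
x(18) = 5 + Σ Δx = -1123 cm.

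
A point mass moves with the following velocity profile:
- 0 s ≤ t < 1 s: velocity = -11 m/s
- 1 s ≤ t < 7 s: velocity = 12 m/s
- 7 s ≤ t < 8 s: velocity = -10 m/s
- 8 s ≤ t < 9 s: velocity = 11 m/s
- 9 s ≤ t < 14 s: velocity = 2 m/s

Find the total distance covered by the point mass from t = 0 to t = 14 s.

Total distance travelled is ∫|v| dt — sum the magnitudes of each area piece.
0–1 s: |-11| × 1 = 11 m
1–7 s: |12| × 6 = 72 m
7–8 s: |-10| × 1 = 10 m
8–9 s: |11| × 1 = 11 m
9–14 s: |2| × 5 = 10 m
Total distance = 114 m

114 m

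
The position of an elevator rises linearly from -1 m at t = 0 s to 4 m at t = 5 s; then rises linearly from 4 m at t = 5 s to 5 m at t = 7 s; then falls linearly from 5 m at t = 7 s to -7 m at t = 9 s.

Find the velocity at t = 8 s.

-6 m/s

Velocity is the slope of the x-t graph on 7–9 s: (-7 − 5)/(9 − 7) = -6 m/s.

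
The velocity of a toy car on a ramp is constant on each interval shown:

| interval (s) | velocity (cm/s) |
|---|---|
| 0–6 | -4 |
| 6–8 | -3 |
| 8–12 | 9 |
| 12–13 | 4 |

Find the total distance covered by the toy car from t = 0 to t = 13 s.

Distance (not displacement) is the total path length: add the absolute areas under v-t.
0–6 s: |-4| × 6 = 24 cm
6–8 s: |-3| × 2 = 6 cm
8–12 s: |9| × 4 = 36 cm
12–13 s: |4| × 1 = 4 cm
Total distance = 70 cm

70 cm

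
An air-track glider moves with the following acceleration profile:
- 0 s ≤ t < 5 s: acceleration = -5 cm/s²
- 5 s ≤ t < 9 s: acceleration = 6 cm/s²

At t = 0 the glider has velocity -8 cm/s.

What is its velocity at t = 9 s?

-9 cm/s

Δv equals the area under the a-t graph; then v = v₀ + Δv.
0–5 s: -5 × 5 = -25 cm/s
5–9 s: 6 × 4 = 24 cm/s
Δv = -1 cm/s, so v(9) = -8 + (-1) = -9 cm/s.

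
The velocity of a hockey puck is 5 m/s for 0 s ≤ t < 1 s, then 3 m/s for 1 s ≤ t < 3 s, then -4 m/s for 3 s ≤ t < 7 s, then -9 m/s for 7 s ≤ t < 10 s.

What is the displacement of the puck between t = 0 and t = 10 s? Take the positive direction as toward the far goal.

Net displacement equals the area under the velocity-time graph (areas below the axis count negative).
0–1 s: 5 × 1 = 5 m
1–3 s: 3 × 2 = 6 m
3–7 s: -4 × 4 = -16 m
7–10 s: -9 × 3 = -27 m
Net displacement = -32 m

-32 m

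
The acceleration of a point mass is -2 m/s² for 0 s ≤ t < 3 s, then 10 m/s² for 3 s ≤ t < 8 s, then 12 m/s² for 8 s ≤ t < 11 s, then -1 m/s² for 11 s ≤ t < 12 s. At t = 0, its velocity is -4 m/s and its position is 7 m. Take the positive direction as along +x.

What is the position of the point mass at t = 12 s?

On each constant-a segment, Δv = aΔt and Δx = v₀Δt + ½aΔt²; chain segment to segment.
0–3 s: v starts -4 m/s; Δx = -4·3 + ½·-2·3² = -21 m; v ends -10 m/s.
3–8 s: v starts -10 m/s; Δx = -10·5 + ½·10·5² = 75 m; v ends 40 m/s.
8–11 s: v starts 40 m/s; Δx = 40·3 + ½·12·3² = 174 m; v ends 76 m/s.
11–12 s: v starts 76 m/s; Δx = 76·1 + ½·-1·1² = 75.5 m; v ends 75 m/s.
x(12) = 7 + Σ Δx = 310.5 m.

310.5 m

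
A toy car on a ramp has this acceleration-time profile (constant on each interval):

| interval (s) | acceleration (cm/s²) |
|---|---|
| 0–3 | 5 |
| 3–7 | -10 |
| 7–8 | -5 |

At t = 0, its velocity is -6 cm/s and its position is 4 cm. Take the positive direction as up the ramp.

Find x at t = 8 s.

On each constant-a segment, Δv = aΔt and Δx = v₀Δt + ½aΔt²; chain segment to segment.
0–3 s: v starts -6 cm/s; Δx = -6·3 + ½·5·3² = 4.5 cm; v ends 9 cm/s.
3–7 s: v starts 9 cm/s; Δx = 9·4 + ½·-10·4² = -44 cm; v ends -31 cm/s.
7–8 s: v starts -31 cm/s; Δx = -31·1 + ½·-5·1² = -33.5 cm; v ends -36 cm/s.
x(8) = 4 + Σ Δx = -69 cm.

-69 cm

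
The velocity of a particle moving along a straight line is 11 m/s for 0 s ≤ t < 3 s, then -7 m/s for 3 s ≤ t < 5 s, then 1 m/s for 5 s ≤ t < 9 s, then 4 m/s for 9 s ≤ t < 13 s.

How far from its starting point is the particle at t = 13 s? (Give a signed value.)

Displacement is the signed area under the v-t curve.
0–3 s: 11 × 3 = 33 m
3–5 s: -7 × 2 = -14 m
5–9 s: 1 × 4 = 4 m
9–13 s: 4 × 4 = 16 m
Net displacement = 39 m

39 m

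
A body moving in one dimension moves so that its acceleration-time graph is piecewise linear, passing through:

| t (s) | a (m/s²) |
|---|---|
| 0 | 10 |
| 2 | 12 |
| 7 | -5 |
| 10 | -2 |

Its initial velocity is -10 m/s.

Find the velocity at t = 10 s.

Δv equals the area under the a-t graph; then v = v₀ + Δv.
0–2 s: ½(10 + 12)(2) = 22 m/s
2–7 s: ½(12 + -5)(5) = 17.5 m/s
7–10 s: ½(-5 + -2)(3) = -10.5 m/s
Δv = 29 m/s, so v(10) = -10 + (29) = 19 m/s.

19 m/s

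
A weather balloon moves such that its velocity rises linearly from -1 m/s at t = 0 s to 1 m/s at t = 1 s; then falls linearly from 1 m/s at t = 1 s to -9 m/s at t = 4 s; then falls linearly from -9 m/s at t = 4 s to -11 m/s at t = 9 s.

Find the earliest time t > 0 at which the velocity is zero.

v changes sign on 0–1 s (from -1 to 1); the graph is linear there, so v = 0 at t = 0 + (1)·(1 − 0)/(1 − -1) = 0.5 s.

t = 0.5 s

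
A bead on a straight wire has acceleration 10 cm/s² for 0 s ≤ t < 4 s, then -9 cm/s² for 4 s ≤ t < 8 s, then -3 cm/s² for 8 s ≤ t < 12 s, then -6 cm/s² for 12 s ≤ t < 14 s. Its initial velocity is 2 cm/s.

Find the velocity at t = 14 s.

Δv equals the area under the a-t graph; then v = v₀ + Δv.
0–4 s: 10 × 4 = 40 cm/s
4–8 s: -9 × 4 = -36 cm/s
8–12 s: -3 × 4 = -12 cm/s
12–14 s: -6 × 2 = -12 cm/s
Δv = -20 cm/s, so v(14) = 2 + (-20) = -18 cm/s.

-18 cm/s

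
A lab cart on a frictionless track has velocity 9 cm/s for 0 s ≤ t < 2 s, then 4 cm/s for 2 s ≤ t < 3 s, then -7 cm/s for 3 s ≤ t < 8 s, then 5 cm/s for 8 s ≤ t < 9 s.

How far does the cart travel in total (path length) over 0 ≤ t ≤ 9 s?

62 cm

Total distance travelled is ∫|v| dt — sum the magnitudes of each area piece.
0–2 s: |9| × 2 = 18 cm
2–3 s: |4| × 1 = 4 cm
3–8 s: |-7| × 5 = 35 cm
8–9 s: |5| × 1 = 5 cm
Total distance = 62 cm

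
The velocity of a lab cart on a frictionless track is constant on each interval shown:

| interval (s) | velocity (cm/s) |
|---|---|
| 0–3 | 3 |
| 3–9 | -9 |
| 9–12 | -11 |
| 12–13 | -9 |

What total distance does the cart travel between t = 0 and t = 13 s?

105 cm

Total distance travelled is ∫|v| dt — sum the magnitudes of each area piece.
0–3 s: |3| × 3 = 9 cm
3–9 s: |-9| × 6 = 54 cm
9–12 s: |-11| × 3 = 33 cm
12–13 s: |-9| × 1 = 9 cm
Total distance = 105 cm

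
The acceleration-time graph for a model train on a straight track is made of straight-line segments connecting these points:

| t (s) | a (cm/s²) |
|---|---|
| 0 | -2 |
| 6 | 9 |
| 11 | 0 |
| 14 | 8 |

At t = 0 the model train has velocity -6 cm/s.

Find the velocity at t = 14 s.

Δv equals the area under the a-t graph; then v = v₀ + Δv.
0–6 s: ½(-2 + 9)(6) = 21 cm/s
6–11 s: ½(9 + 0)(5) = 22.5 cm/s
11–14 s: ½(0 + 8)(3) = 12 cm/s
Δv = 55.5 cm/s, so v(14) = -6 + (55.5) = 49.5 cm/s.

49.5 cm/s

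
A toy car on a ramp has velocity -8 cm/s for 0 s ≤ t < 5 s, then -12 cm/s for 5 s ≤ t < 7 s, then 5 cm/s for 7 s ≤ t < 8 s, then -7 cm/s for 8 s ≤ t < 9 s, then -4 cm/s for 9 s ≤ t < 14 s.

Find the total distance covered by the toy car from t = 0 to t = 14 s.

Distance (not displacement) is the total path length: add the absolute areas under v-t.
0–5 s: |-8| × 5 = 40 cm
5–7 s: |-12| × 2 = 24 cm
7–8 s: |5| × 1 = 5 cm
8–9 s: |-7| × 1 = 7 cm
9–14 s: |-4| × 5 = 20 cm
Total distance = 96 cm

96 cm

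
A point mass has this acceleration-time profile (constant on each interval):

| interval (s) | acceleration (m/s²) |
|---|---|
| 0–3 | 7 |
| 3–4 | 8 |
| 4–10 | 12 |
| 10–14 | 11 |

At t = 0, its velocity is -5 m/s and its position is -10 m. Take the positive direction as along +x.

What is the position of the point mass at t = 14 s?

858.5 m

On each constant-a segment, Δv = aΔt and Δx = v₀Δt + ½aΔt²; chain segment to segment.
0–3 s: v starts -5 m/s; Δx = -5·3 + ½·7·3² = 16.5 m; v ends 16 m/s.
3–4 s: v starts 16 m/s; Δx = 16·1 + ½·8·1² = 20 m; v ends 24 m/s.
4–10 s: v starts 24 m/s; Δx = 24·6 + ½·12·6² = 360 m; v ends 96 m/s.
10–14 s: v starts 96 m/s; Δx = 96·4 + ½·11·4² = 472 m; v ends 140 m/s.
x(14) = -10 + Σ Δx = 858.5 m.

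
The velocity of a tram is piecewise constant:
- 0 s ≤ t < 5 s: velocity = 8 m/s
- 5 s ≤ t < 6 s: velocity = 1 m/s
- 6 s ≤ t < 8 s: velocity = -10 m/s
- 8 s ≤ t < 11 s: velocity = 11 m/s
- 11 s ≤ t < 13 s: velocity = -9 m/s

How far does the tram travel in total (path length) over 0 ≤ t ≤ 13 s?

112 m

Distance (not displacement) is the total path length: add the absolute areas under v-t.
0–5 s: |8| × 5 = 40 m
5–6 s: |1| × 1 = 1 m
6–8 s: |-10| × 2 = 20 m
8–11 s: |11| × 3 = 33 m
11–13 s: |-9| × 2 = 18 m
Total distance = 112 m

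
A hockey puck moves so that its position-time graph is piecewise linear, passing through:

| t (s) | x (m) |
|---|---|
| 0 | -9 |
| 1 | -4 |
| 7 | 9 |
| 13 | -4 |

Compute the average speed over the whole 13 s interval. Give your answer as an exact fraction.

31/13 m/s

Average speed = (total path length)/(elapsed time); on a piecewise-linear x-t graph the path length is Σ|Δx|.
0–1 s: |Δx| = |-4 − -9| = 5 m
1–7 s: |Δx| = |9 − -4| = 13 m
7–13 s: |Δx| = |-4 − 9| = 13 m
Total path = 31 m; average speed = 31/13 = 31/13 m/s.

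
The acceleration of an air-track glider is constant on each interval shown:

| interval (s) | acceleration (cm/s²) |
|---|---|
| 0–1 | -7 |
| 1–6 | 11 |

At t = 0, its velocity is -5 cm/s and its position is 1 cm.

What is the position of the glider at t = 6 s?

On each constant-a segment, Δv = aΔt and Δx = v₀Δt + ½aΔt²; chain segment to segment.
0–1 s: v starts -5 cm/s; Δx = -5·1 + ½·-7·1² = -8.5 cm; v ends -12 cm/s.
1–6 s: v starts -12 cm/s; Δx = -12·5 + ½·11·5² = 77.5 cm; v ends 43 cm/s.
x(6) = 1 + Σ Δx = 70 cm.

70 cm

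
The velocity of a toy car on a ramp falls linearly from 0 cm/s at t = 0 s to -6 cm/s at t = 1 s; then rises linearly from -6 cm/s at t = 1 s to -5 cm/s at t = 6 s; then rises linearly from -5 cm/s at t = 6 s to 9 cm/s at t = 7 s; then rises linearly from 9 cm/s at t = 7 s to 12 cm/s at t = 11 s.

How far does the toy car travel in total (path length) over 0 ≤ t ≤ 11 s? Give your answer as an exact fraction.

Total distance travelled is ∫|v| dt — sum the magnitudes of each area piece.
0–1 s: |½(0 + -6)(1)| = 3 cm
1–6 s: |½(-6 + -5)(5)| = 27.5 cm
6–7 s: v = 0 at t = 89/14 s; triangle areas 25/28 + 81/28 = 53/14 cm
7–11 s: |½(9 + 12)(4)| = 42 cm
Total distance = 534/7 cm

534/7 cm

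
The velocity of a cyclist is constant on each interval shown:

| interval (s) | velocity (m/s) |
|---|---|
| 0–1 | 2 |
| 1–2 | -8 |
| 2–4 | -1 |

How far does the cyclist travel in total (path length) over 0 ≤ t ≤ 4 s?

12 m

Total distance travelled is ∫|v| dt — sum the magnitudes of each area piece.
0–1 s: |2| × 1 = 2 m
1–2 s: |-8| × 1 = 8 m
2–4 s: |-1| × 2 = 2 m
Total distance = 12 m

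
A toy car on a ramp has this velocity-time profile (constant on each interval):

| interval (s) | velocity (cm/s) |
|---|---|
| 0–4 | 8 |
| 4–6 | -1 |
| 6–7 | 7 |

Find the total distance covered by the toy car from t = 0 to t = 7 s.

Distance (not displacement) is the total path length: add the absolute areas under v-t.
0–4 s: |8| × 4 = 32 cm
4–6 s: |-1| × 2 = 2 cm
6–7 s: |7| × 1 = 7 cm
Total distance = 41 cm

41 cm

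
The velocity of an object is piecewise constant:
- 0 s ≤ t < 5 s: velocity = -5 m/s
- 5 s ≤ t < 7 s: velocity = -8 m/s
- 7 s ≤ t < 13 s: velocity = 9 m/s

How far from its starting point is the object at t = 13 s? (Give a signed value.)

Net displacement equals the area under the velocity-time graph (areas below the axis count negative).
0–5 s: -5 × 5 = -25 m
5–7 s: -8 × 2 = -16 m
7–13 s: 9 × 6 = 54 m
Net displacement = 13 m

13 m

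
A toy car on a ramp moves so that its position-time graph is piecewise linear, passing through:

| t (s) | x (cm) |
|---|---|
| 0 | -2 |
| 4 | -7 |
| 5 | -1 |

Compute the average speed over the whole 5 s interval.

Average speed = (total path length)/(elapsed time); on a piecewise-linear x-t graph the path length is Σ|Δx|.
0–4 s: |Δx| = |-7 − -2| = 5 cm
4–5 s: |Δx| = |-1 − -7| = 6 cm
Total path = 11 cm; average speed = 11/5 = 2.2 cm/s.

2.2 cm/s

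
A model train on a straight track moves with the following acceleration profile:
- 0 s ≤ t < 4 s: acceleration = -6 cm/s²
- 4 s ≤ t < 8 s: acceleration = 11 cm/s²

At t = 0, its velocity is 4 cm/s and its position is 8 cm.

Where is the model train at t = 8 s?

-16 cm

On each constant-a segment, Δv = aΔt and Δx = v₀Δt + ½aΔt²; chain segment to segment.
0–4 s: v starts 4 cm/s; Δx = 4·4 + ½·-6·4² = -32 cm; v ends -20 cm/s.
4–8 s: v starts -20 cm/s; Δx = -20·4 + ½·11·4² = 8 cm; v ends 24 cm/s.
x(8) = 8 + Σ Δx = -16 cm.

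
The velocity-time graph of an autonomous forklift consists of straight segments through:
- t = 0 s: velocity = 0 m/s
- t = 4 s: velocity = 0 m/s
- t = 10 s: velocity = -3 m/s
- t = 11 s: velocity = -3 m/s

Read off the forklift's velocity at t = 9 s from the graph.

-2.5 m/s

On 4–10 s the graph is linear from 0 to -3 m/s: v(9) = 0 + (-3 − 0)·(9 − 4)/(10 − 4) = -2.5 m/s.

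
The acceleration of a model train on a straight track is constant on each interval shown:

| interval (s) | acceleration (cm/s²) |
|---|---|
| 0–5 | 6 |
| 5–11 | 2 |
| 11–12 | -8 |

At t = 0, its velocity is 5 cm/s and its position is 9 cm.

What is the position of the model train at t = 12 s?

On each constant-a segment, Δv = aΔt and Δx = v₀Δt + ½aΔt²; chain segment to segment.
0–5 s: v starts 5 cm/s; Δx = 5·5 + ½·6·5² = 100 cm; v ends 35 cm/s.
5–11 s: v starts 35 cm/s; Δx = 35·6 + ½·2·6² = 246 cm; v ends 47 cm/s.
11–12 s: v starts 47 cm/s; Δx = 47·1 + ½·-8·1² = 43 cm; v ends 39 cm/s.
x(12) = 9 + Σ Δx = 398 cm.

398 cm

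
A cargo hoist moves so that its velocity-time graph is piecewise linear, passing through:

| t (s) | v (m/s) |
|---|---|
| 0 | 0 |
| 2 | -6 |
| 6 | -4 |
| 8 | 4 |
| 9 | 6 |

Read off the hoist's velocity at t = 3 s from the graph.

-5.5 m/s

On 2–6 s the graph is linear from -6 to -4 m/s: v(3) = -6 + (-4 − -6)·(3 − 2)/(6 − 2) = -5.5 m/s.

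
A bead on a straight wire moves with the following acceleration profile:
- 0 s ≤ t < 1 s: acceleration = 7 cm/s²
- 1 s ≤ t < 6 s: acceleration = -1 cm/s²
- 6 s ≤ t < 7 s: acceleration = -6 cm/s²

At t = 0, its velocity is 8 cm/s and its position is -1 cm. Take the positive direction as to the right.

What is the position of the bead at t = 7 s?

80 cm

On each constant-a segment, Δv = aΔt and Δx = v₀Δt + ½aΔt²; chain segment to segment.
0–1 s: v starts 8 cm/s; Δx = 8·1 + ½·7·1² = 11.5 cm; v ends 15 cm/s.
1–6 s: v starts 15 cm/s; Δx = 15·5 + ½·-1·5² = 62.5 cm; v ends 10 cm/s.
6–7 s: v starts 10 cm/s; Δx = 10·1 + ½·-6·1² = 7 cm; v ends 4 cm/s.
x(7) = -1 + Σ Δx = 80 cm.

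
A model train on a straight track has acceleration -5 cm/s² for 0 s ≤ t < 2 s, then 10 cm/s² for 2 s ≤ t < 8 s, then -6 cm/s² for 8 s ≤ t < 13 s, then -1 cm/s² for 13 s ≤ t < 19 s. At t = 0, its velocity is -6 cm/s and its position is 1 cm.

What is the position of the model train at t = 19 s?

274 cm

On each constant-a segment, Δv = aΔt and Δx = v₀Δt + ½aΔt²; chain segment to segment.
0–2 s: v starts -6 cm/s; Δx = -6·2 + ½·-5·2² = -22 cm; v ends -16 cm/s.
2–8 s: v starts -16 cm/s; Δx = -16·6 + ½·10·6² = 84 cm; v ends 44 cm/s.
8–13 s: v starts 44 cm/s; Δx = 44·5 + ½·-6·5² = 145 cm; v ends 14 cm/s.
13–19 s: v starts 14 cm/s; Δx = 14·6 + ½·-1·6² = 66 cm; v ends 8 cm/s.
x(19) = 1 + Σ Δx = 274 cm.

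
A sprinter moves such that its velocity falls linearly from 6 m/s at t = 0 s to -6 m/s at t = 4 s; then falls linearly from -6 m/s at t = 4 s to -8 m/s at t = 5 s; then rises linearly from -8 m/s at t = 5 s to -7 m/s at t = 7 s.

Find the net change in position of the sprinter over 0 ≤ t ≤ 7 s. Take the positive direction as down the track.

Displacement is the signed area under the v-t curve.
0–4 s: ½(6 + -6)(4) = 0 m
4–5 s: ½(-6 + -8)(1) = -7 m
5–7 s: ½(-8 + -7)(2) = -15 m
Net displacement = -22 m

-22 m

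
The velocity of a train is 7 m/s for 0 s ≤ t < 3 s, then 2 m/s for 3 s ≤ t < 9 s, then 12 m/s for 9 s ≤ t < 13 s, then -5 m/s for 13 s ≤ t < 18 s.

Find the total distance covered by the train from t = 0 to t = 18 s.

106 m

Distance (not displacement) is the total path length: add the absolute areas under v-t.
0–3 s: |7| × 3 = 21 m
3–9 s: |2| × 6 = 12 m
9–13 s: |12| × 4 = 48 m
13–18 s: |-5| × 5 = 25 m
Total distance = 106 m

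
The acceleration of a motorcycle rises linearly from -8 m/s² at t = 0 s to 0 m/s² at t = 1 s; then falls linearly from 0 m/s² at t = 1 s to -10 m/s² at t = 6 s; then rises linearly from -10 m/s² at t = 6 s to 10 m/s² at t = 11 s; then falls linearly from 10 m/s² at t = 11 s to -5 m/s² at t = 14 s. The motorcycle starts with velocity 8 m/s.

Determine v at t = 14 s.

Δv equals the area under the a-t graph; then v = v₀ + Δv.
0–1 s: ½(-8 + 0)(1) = -4 m/s
1–6 s: ½(0 + -10)(5) = -25 m/s
6–11 s: ½(-10 + 10)(5) = 0 m/s
11–14 s: ½(10 + -5)(3) = 7.5 m/s
Δv = -21.5 m/s, so v(14) = 8 + (-21.5) = -13.5 m/s.

-13.5 m/s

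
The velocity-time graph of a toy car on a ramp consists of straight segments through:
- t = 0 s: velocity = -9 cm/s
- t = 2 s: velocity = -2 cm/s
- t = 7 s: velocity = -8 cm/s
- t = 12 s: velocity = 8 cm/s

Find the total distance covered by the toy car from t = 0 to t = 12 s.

56 cm

Total distance travelled is ∫|v| dt — sum the magnitudes of each area piece.
0–2 s: |½(-9 + -2)(2)| = 11 cm
2–7 s: |½(-2 + -8)(5)| = 25 cm
7–12 s: v = 0 at t = 9.5 s; triangle areas 10 + 10 = 20 cm
Total distance = 56 cm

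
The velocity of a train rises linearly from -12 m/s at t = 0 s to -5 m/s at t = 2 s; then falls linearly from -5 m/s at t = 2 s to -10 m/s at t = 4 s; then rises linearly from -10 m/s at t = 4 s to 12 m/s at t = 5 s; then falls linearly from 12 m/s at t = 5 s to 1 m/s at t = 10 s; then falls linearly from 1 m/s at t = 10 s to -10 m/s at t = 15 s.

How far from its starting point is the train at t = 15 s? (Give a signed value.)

Net displacement equals the area under the velocity-time graph (areas below the axis count negative).
0–2 s: ½(-12 + -5)(2) = -17 m
2–4 s: ½(-5 + -10)(2) = -15 m
4–5 s: ½(-10 + 12)(1) = 1 m
5–10 s: ½(12 + 1)(5) = 32.5 m
10–15 s: ½(1 + -10)(5) = -22.5 m
Net displacement = -21 m

-21 m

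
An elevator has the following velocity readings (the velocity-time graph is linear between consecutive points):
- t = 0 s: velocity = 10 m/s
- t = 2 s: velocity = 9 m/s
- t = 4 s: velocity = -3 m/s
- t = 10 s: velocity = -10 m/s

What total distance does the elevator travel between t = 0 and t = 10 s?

65.5 m

Distance (not displacement) is the total path length: add the absolute areas under v-t.
0–2 s: |½(10 + 9)(2)| = 19 m
2–4 s: v = 0 at t = 3.5 s; triangle areas 6.75 + 0.75 = 7.5 m
4–10 s: |½(-3 + -10)(6)| = 39 m
Total distance = 65.5 m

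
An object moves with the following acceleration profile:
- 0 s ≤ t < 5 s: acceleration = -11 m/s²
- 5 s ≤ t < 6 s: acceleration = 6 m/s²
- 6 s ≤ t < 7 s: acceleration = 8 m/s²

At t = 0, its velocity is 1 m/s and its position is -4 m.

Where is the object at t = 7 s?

On each constant-a segment, Δv = aΔt and Δx = v₀Δt + ½aΔt²; chain segment to segment.
0–5 s: v starts 1 m/s; Δx = 1·5 + ½·-11·5² = -132.5 m; v ends -54 m/s.
5–6 s: v starts -54 m/s; Δx = -54·1 + ½·6·1² = -51 m; v ends -48 m/s.
6–7 s: v starts -48 m/s; Δx = -48·1 + ½·8·1² = -44 m; v ends -40 m/s.
x(7) = -4 + Σ Δx = -231.5 m.

-231.5 m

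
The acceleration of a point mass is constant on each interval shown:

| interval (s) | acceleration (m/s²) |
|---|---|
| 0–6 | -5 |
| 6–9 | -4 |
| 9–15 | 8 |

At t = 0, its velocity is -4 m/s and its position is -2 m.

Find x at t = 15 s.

-368 m

On each constant-a segment, Δv = aΔt and Δx = v₀Δt + ½aΔt²; chain segment to segment.
0–6 s: v starts -4 m/s; Δx = -4·6 + ½·-5·6² = -114 m; v ends -34 m/s.
6–9 s: v starts -34 m/s; Δx = -34·3 + ½·-4·3² = -120 m; v ends -46 m/s.
9–15 s: v starts -46 m/s; Δx = -46·6 + ½·8·6² = -132 m; v ends 2 m/s.
x(15) = -2 + Σ Δx = -368 m.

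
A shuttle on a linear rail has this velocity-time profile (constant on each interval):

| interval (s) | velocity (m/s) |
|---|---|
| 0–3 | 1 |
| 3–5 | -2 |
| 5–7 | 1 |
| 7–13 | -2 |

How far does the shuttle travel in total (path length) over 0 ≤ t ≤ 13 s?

Distance (not displacement) is the total path length: add the absolute areas under v-t.
0–3 s: |1| × 3 = 3 m
3–5 s: |-2| × 2 = 4 m
5–7 s: |1| × 2 = 2 m
7–13 s: |-2| × 6 = 12 m
Total distance = 21 m

21 m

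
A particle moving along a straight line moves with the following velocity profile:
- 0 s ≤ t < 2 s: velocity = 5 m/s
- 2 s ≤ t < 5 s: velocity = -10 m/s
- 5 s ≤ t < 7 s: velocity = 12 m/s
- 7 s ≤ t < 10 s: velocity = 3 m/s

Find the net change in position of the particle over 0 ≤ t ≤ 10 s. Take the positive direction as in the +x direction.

13 m

Displacement is the signed area under the v-t curve.
0–2 s: 5 × 2 = 10 m
2–5 s: -10 × 3 = -30 m
5–7 s: 12 × 2 = 24 m
7–10 s: 3 × 3 = 9 m
Net displacement = 13 m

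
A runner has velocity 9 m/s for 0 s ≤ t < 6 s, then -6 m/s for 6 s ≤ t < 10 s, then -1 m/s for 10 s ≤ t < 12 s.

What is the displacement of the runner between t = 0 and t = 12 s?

28 m

Net displacement equals the area under the velocity-time graph (areas below the axis count negative).
0–6 s: 9 × 6 = 54 m
6–10 s: -6 × 4 = -24 m
10–12 s: -1 × 2 = -2 m
Net displacement = 28 m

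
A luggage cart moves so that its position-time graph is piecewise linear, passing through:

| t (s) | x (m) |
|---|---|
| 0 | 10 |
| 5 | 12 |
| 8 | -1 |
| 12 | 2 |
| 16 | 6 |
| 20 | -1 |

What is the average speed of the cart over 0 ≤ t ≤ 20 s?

1.45 m/s

Average speed = (total path length)/(elapsed time); on a piecewise-linear x-t graph the path length is Σ|Δx|.
0–5 s: |Δx| = |12 − 10| = 2 m
5–8 s: |Δx| = |-1 − 12| = 13 m
8–12 s: |Δx| = |2 − -1| = 3 m
12–16 s: |Δx| = |6 − 2| = 4 m
16–20 s: |Δx| = |-1 − 6| = 7 m
Total path = 29 m; average speed = 29/20 = 1.45 m/s.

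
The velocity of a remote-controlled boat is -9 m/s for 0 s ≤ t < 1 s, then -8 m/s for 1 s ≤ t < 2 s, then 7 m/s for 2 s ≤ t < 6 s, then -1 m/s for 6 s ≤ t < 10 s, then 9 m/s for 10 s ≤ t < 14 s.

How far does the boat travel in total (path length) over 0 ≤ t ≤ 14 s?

85 m

Distance (not displacement) is the total path length: add the absolute areas under v-t.
0–1 s: |-9| × 1 = 9 m
1–2 s: |-8| × 1 = 8 m
2–6 s: |7| × 4 = 28 m
6–10 s: |-1| × 4 = 4 m
10–14 s: |9| × 4 = 36 m
Total distance = 85 m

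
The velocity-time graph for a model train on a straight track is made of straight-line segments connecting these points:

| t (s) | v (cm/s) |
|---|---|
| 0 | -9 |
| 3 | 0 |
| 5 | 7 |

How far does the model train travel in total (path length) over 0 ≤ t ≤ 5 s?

20.5 cm

Total distance travelled is ∫|v| dt — sum the magnitudes of each area piece.
0–3 s: |½(-9 + 0)(3)| = 13.5 cm
3–5 s: |½(0 + 7)(2)| = 7 cm
Total distance = 20.5 cm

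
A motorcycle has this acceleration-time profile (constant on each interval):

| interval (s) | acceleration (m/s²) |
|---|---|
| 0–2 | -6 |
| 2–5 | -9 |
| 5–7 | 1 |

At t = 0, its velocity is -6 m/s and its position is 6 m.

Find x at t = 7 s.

-200.5 m

On each constant-a segment, Δv = aΔt and Δx = v₀Δt + ½aΔt²; chain segment to segment.
0–2 s: v starts -6 m/s; Δx = -6·2 + ½·-6·2² = -24 m; v ends -18 m/s.
2–5 s: v starts -18 m/s; Δx = -18·3 + ½·-9·3² = -94.5 m; v ends -45 m/s.
5–7 s: v starts -45 m/s; Δx = -45·2 + ½·1·2² = -88 m; v ends -43 m/s.
x(7) = 6 + Σ Δx = -200.5 m.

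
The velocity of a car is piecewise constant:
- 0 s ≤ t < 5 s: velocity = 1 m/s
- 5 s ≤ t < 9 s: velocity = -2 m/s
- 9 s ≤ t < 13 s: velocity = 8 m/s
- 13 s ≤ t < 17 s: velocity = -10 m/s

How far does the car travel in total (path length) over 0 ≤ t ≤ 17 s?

85 m

Distance (not displacement) is the total path length: add the absolute areas under v-t.
0–5 s: |1| × 5 = 5 m
5–9 s: |-2| × 4 = 8 m
9–13 s: |8| × 4 = 32 m
13–17 s: |-10| × 4 = 40 m
Total distance = 85 m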